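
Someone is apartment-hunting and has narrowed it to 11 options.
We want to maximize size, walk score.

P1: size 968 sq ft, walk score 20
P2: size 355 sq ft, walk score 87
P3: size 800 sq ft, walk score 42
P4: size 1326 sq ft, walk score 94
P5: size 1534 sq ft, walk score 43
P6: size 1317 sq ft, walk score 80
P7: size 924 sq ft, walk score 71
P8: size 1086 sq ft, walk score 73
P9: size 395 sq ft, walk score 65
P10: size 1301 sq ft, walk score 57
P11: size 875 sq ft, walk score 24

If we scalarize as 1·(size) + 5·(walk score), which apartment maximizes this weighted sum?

P1: 1·968 + 5·20 = 1068
P2: 1·355 + 5·87 = 790
P3: 1·800 + 5·42 = 1010
P4: 1·1326 + 5·94 = 1796
P5: 1·1534 + 5·43 = 1749
P6: 1·1317 + 5·80 = 1717
P7: 1·924 + 5·71 = 1279
P8: 1·1086 + 5·73 = 1451
P9: 1·395 + 5·65 = 720
P10: 1·1301 + 5·57 = 1586
P11: 1·875 + 5·24 = 995
Highest: P4 at 1796.

P4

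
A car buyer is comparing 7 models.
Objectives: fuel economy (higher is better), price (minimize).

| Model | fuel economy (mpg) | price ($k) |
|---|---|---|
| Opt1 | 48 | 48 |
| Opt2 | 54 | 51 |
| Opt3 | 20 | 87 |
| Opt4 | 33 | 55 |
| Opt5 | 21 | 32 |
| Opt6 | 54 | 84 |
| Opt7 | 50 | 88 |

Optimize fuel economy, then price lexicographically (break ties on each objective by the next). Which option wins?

First maximize fuel economy: best is 54, kept {Opt2, Opt6}.
Then minimize price: best is 51, kept {Opt2}.

Opt2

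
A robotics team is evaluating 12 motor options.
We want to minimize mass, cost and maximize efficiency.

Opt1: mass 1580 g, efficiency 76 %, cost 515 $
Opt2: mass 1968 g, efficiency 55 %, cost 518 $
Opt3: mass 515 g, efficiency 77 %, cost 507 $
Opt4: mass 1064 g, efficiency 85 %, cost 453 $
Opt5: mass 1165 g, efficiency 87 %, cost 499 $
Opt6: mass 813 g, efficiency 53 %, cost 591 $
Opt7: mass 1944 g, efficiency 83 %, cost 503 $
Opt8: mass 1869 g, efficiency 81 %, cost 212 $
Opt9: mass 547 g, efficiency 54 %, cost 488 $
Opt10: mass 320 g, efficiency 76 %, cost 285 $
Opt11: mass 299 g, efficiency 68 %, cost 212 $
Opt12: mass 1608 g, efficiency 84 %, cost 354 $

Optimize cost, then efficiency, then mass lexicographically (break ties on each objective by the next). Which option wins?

Opt8

First minimize cost: best is 212, kept {Opt8, Opt11}.
Then maximize efficiency: best is 81, kept {Opt8}.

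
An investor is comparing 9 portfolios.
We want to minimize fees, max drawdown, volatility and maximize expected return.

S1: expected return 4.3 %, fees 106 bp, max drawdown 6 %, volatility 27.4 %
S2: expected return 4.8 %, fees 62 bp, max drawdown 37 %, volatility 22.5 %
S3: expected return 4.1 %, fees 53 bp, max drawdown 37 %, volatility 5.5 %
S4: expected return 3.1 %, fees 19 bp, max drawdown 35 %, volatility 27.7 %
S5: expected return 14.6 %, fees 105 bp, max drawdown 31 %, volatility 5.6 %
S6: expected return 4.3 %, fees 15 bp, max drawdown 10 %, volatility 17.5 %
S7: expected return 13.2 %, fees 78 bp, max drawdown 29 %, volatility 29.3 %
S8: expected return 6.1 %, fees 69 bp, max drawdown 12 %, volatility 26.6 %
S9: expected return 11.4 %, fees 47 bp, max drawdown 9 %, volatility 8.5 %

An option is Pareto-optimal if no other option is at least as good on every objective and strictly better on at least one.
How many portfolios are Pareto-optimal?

S1: not dominated (best max drawdown).
S2: dominated by S9 (expected return 11.4≥4.8, fees 47≤62, max drawdown 9≤37, volatility 8.5≤22.5).
S3: not dominated (best volatility).
S4: dominated by S6 (expected return 4.3≥3.1, fees 15≤19, max drawdown 10≤35, volatility 17.5≤27.7).
S5: not dominated (best expected return).
S6: not dominated (best fees).
S7: not dominated.
S8: dominated by S9 (expected return 11.4≥6.1, fees 47≤69, max drawdown 9≤12, volatility 8.5≤26.6).
S9: not dominated.
Pareto-optimal: S1, S3, S5, S6, S7, S9 → 6.

6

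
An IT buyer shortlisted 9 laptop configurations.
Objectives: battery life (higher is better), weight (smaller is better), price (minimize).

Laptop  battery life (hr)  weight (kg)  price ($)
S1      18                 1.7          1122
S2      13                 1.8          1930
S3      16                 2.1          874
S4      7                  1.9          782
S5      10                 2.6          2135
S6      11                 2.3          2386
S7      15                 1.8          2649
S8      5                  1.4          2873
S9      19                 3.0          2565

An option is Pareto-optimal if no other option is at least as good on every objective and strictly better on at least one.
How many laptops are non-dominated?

S1: not dominated.
S2: dominated by S1 (battery life 18≥13, weight 1.7≤1.8, price 1122≤1930).
S3: not dominated.
S4: not dominated (best price).
S5: dominated by S1 (battery life 18≥10, weight 1.7≤2.6, price 1122≤2135).
S6: dominated by S1 (battery life 18≥11, weight 1.7≤2.3, price 1122≤2386).
S7: dominated by S1 (battery life 18≥15, weight 1.7≤1.8, price 1122≤2649).
S8: not dominated (best weight).
S9: not dominated (best battery life).
Pareto-optimal: S1, S3, S4, S8, S9 → 5.

5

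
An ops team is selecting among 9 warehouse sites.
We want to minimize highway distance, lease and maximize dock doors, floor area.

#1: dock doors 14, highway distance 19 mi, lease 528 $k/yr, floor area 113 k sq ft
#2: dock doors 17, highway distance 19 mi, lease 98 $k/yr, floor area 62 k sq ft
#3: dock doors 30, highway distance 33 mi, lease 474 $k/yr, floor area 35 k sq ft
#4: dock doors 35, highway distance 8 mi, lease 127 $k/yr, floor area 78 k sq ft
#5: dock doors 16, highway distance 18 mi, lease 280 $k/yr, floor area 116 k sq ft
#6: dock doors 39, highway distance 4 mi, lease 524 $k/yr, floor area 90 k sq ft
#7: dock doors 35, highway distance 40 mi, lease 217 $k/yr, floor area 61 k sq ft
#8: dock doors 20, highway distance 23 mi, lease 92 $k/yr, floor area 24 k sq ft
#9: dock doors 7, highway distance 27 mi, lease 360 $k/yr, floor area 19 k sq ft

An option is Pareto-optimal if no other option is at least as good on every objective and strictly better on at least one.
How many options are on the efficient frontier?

#1: dominated by #5 (dock doors 16≥14, highway distance 18≤19, lease 280≤528, floor area 116≥113).
#2: not dominated.
#3: dominated by #4 (dock doors 35≥30, highway distance 8≤33, lease 127≤474, floor area 78≥35).
#4: not dominated.
#5: not dominated (best floor area).
#6: not dominated (best dock doors).
#7: dominated by #4 (dock doors 35≥35, highway distance 8≤40, lease 127≤217, floor area 78≥61).
#8: not dominated (best lease).
#9: dominated by #2 (dock doors 17≥7, highway distance 19≤27, lease 98≤360, floor area 62≥19).
Pareto-optimal: #2, #4, #5, #6, #8 → 5.

5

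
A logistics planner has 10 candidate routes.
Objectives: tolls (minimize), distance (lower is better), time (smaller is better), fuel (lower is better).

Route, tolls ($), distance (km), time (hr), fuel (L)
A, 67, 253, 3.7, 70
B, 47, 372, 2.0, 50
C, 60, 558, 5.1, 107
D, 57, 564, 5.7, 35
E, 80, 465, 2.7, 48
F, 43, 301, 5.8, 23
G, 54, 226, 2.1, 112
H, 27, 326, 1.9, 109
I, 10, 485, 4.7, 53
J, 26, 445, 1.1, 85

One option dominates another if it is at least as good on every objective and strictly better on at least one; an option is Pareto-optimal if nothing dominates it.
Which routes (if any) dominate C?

B: tolls 47≤60, distance 372≤558, time 2.0≤5.1, fuel 50≤107 — dominates C.
I: tolls 10≤60, distance 485≤558, time 4.7≤5.1, fuel 53≤107 — dominates C.
J: tolls 26≤60, distance 445≤558, time 1.1≤5.1, fuel 85≤107 — dominates C.
Others (A, D, E, F, G, H) are each worse than C on at least one objective.

B, I, J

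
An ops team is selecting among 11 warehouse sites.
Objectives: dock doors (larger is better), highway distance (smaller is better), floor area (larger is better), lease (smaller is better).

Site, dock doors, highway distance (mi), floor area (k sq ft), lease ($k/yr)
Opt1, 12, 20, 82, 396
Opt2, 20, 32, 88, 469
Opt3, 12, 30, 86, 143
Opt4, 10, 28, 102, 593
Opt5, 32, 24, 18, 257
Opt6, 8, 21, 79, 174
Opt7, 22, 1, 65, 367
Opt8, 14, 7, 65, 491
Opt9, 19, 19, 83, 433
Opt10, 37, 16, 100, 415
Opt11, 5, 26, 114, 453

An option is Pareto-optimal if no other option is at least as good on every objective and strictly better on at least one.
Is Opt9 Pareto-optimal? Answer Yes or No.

No

Opt10 vs Opt9: dock doors 37≥19, highway distance 16≤19, floor area 100≥83, lease 415≤433 — Opt10 is at least as good on every objective and strictly better on at least one, so Opt10 dominates Opt9.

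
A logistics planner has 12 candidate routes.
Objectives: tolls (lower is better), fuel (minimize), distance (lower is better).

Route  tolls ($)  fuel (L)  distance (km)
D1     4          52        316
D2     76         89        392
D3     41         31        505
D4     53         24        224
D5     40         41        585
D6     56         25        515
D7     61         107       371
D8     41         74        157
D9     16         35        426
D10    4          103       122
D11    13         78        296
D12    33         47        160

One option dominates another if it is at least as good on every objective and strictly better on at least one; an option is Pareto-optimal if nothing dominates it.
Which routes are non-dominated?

D1: not dominated.
D2: dominated by D1 (tolls 4≤76, fuel 52≤89, distance 316≤392).
D3: not dominated.
D4: not dominated (best fuel).
D5: dominated by D9 (tolls 16≤40, fuel 35≤41, distance 426≤585).
D6: dominated by D4 (tolls 53≤56, fuel 24≤25, distance 224≤515).
D7: dominated by D1 (tolls 4≤61, fuel 52≤107, distance 316≤371).
D8: not dominated.
D9: not dominated.
D10: not dominated (best distance).
D11: not dominated.
D12: not dominated.

D1, D3, D4, D8, D9, D10, D11, D12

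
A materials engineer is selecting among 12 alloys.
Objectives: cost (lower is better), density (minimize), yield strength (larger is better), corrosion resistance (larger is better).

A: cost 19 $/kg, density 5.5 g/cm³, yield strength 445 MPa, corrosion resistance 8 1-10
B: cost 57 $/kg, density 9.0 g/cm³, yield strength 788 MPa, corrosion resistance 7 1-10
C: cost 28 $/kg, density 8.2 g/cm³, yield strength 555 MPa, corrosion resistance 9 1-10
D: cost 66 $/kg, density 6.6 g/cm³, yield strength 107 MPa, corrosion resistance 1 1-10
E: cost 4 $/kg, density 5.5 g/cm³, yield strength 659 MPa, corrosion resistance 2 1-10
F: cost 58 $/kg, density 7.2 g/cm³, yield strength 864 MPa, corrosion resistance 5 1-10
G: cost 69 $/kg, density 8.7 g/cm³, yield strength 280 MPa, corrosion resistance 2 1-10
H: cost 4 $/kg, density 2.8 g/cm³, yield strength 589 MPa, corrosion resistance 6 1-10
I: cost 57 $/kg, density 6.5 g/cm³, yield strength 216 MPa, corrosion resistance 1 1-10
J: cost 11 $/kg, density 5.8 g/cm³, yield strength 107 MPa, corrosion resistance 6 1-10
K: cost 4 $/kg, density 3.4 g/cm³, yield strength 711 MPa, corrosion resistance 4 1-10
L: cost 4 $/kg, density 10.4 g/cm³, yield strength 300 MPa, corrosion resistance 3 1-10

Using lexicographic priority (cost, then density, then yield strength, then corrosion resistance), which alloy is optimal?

H

First minimize cost: best is 4, kept {E, H, K, L}.
Then minimize density: best is 2.8, kept {H}.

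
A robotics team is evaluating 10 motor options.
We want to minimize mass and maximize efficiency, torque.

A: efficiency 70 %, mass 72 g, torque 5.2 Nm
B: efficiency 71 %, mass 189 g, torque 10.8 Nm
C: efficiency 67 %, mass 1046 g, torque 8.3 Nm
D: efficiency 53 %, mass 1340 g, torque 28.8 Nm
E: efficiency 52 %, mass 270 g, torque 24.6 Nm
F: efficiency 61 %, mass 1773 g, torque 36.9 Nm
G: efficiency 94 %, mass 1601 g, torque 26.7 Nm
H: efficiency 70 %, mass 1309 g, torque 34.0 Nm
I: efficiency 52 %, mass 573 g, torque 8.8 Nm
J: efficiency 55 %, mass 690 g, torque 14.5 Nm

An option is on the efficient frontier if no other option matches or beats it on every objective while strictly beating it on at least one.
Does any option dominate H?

A: worse on torque (5.2 vs 34.0).
B: worse on torque (10.8 vs 34.0).
C: worse on efficiency (67 vs 70).
D: worse on efficiency (53 vs 70).
E: worse on efficiency (52 vs 70).
F: worse on efficiency (61 vs 70).
G: worse on mass (1601 vs 1309).
I: worse on efficiency (52 vs 70).
J: worse on efficiency (55 vs 70).
No option is at least as good as H on every objective and strictly better on one.

No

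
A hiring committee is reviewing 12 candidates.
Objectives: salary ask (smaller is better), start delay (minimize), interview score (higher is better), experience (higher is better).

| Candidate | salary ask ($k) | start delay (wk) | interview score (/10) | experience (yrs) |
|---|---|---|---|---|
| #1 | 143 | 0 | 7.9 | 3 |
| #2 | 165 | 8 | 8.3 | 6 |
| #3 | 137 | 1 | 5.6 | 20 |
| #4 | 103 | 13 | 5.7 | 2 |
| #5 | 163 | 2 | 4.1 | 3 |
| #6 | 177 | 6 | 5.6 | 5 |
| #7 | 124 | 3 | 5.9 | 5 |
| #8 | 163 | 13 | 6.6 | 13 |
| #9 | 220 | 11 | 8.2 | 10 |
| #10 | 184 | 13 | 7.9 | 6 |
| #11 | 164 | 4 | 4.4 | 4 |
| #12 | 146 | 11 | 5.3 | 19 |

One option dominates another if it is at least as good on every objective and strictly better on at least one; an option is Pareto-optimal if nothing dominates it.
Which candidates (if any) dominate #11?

#3, #7

#3: salary ask 137≤164, start delay 1≤4, interview score 5.6≥4.4, experience 20≥4 — dominates #11.
#7: salary ask 124≤164, start delay 3≤4, interview score 5.9≥4.4, experience 5≥4 — dominates #11.
Others (#1, #2, #4, #5, #6, #8, #9, #10, #12) are each worse than #11 on at least one objective.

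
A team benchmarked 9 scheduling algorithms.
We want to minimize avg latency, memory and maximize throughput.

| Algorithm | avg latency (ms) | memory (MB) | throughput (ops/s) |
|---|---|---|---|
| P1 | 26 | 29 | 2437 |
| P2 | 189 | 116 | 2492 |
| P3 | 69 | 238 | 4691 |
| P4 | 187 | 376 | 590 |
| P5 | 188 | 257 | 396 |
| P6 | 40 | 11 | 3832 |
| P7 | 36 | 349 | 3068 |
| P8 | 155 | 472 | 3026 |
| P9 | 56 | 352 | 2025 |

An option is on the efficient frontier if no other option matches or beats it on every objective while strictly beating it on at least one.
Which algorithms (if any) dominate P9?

P1: avg latency 26≤56, memory 29≤352, throughput 2437≥2025 — dominates P9.
P6: avg latency 40≤56, memory 11≤352, throughput 3832≥2025 — dominates P9.
P7: avg latency 36≤56, memory 349≤352, throughput 3068≥2025 — dominates P9.
Others (P2, P3, P4, P5, P8) are each worse than P9 on at least one objective.

P1, P6, P7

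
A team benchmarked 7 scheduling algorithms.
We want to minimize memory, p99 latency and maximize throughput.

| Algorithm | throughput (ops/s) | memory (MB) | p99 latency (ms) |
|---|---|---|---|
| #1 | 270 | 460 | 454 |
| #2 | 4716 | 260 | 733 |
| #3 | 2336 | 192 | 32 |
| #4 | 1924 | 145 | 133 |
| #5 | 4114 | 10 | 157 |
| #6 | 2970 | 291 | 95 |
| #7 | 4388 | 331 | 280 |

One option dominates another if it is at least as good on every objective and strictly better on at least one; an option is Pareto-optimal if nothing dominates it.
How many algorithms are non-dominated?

6

#1: dominated by #3 (throughput 2336≥270, memory 192≤460, p99 latency 32≤454).
#2: not dominated (best throughput).
#3: not dominated (best p99 latency).
#4: not dominated.
#5: not dominated (best memory).
#6: not dominated.
#7: not dominated.
Pareto-optimal: #2, #3, #4, #5, #6, #7 → 6.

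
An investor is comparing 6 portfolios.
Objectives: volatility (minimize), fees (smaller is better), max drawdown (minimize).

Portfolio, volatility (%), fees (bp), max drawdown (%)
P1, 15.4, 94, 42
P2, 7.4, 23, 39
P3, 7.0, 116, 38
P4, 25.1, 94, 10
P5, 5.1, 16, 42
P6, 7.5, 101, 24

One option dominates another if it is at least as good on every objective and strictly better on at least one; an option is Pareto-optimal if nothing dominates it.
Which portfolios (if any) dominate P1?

P2: volatility 7.4≤15.4, fees 23≤94, max drawdown 39≤42 — dominates P1.
P5: volatility 5.1≤15.4, fees 16≤94, max drawdown 42≤42 — dominates P1.
Others (P3, P4, P6) are each worse than P1 on at least one objective.

P2, P5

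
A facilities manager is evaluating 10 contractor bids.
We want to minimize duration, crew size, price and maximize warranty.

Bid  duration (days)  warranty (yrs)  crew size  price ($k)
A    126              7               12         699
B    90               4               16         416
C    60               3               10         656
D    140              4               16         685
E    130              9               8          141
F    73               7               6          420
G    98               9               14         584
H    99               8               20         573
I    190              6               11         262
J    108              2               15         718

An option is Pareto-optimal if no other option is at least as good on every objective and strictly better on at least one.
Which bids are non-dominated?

B, C, E, F, G, H

A: dominated by F (duration 73≤126, warranty 7≥7, crew size 6≤12, price 420≤699).
B: not dominated.
C: not dominated (best duration).
D: dominated by B (duration 90≤140, warranty 4≥4, crew size 16≤16, price 416≤685).
E: not dominated (best price).
F: not dominated (best crew size).
G: not dominated.
H: not dominated.
I: dominated by E (duration 130≤190, warranty 9≥6, crew size 8≤11, price 141≤262).
J: dominated by C (duration 60≤108, warranty 3≥2, crew size 10≤15, price 656≤718).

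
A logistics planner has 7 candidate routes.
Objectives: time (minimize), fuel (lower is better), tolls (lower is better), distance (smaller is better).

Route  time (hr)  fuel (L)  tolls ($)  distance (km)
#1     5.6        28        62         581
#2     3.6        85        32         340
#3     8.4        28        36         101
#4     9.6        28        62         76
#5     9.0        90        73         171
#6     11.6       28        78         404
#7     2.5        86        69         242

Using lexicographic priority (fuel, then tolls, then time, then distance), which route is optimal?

First minimize fuel: best is 28, kept {#1, #3, #4, #6}.
Then minimize tolls: best is 36, kept {#3}.

#3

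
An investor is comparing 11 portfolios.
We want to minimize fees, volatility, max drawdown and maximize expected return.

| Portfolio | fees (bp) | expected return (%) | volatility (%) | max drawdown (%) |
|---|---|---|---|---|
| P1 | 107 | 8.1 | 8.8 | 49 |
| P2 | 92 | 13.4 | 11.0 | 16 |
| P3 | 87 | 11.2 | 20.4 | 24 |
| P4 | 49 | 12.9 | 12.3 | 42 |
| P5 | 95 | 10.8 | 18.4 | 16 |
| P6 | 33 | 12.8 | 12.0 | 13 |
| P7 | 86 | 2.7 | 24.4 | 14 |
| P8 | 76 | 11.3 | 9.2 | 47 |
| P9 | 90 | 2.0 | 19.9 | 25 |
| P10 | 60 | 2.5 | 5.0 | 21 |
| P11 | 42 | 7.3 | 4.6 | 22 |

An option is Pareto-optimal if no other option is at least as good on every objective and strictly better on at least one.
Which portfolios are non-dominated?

P1, P2, P4, P6, P8, P10, P11

P1: not dominated.
P2: not dominated (best expected return).
P3: dominated by P6 (fees 33≤87, expected return 12.8≥11.2, volatility 12.0≤20.4, max drawdown 13≤24).
P4: not dominated.
P5: dominated by P2 (fees 92≤95, expected return 13.4≥10.8, volatility 11.0≤18.4, max drawdown 16≤16).
P6: not dominated (best fees).
P7: dominated by P6 (fees 33≤86, expected return 12.8≥2.7, volatility 12.0≤24.4, max drawdown 13≤14).
P8: not dominated.
P9: dominated by P6 (fees 33≤90, expected return 12.8≥2.0, volatility 12.0≤19.9, max drawdown 13≤25).
P10: not dominated.
P11: not dominated (best volatility).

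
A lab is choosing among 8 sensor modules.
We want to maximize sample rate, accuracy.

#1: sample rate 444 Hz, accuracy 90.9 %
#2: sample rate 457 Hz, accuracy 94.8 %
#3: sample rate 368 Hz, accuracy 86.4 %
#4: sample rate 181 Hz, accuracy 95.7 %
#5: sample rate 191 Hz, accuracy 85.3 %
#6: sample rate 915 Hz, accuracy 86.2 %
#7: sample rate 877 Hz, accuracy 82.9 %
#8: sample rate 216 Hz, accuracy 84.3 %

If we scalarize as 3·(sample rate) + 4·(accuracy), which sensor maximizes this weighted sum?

#1: 3·444 + 4·90.9 = 1695.6
#2: 3·457 + 4·94.8 = 1750.2
#3: 3·368 + 4·86.4 = 1449.6
#4: 3·181 + 4·95.7 = 925.8
#5: 3·191 + 4·85.3 = 914.2
#6: 3·915 + 4·86.2 = 3089.8
#7: 3·877 + 4·82.9 = 2962.6
#8: 3·216 + 4·84.3 = 985.2
Highest: #6 at 3089.8.

#6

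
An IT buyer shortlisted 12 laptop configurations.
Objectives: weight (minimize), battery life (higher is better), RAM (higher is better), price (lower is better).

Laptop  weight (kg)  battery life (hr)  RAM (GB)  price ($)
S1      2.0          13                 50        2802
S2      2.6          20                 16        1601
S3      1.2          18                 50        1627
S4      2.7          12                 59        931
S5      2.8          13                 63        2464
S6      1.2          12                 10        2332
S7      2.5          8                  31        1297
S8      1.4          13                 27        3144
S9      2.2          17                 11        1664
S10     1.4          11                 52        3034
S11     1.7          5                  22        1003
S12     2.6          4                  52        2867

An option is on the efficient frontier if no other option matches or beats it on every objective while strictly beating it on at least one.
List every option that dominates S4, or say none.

none

S1: worse on RAM (50 vs 59).
S2: worse on RAM (16 vs 59).
S3: worse on RAM (50 vs 59).
S5: worse on weight (2.8 vs 2.7).
S6: worse on RAM (10 vs 59).
S7: worse on battery life (8 vs 12).
S8: worse on RAM (27 vs 59).
S9: worse on RAM (11 vs 59).
S10: worse on battery life (11 vs 12).
S11: worse on battery life (5 vs 12).
S12: worse on battery life (4 vs 12).
No option dominates S4.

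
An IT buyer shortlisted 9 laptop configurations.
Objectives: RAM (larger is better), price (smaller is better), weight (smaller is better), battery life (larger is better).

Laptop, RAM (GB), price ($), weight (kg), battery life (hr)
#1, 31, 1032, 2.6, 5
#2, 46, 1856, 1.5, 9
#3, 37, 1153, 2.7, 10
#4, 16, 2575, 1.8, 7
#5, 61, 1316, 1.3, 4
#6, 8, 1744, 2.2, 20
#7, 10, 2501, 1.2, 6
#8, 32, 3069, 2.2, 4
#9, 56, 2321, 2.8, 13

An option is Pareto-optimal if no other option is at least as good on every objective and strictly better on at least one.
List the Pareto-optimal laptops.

#1: not dominated (best price).
#2: not dominated.
#3: not dominated.
#4: dominated by #2 (RAM 46≥16, price 1856≤2575, weight 1.5≤1.8, battery life 9≥7).
#5: not dominated (best RAM).
#6: not dominated (best battery life).
#7: not dominated (best weight).
#8: dominated by #2 (RAM 46≥32, price 1856≤3069, weight 1.5≤2.2, battery life 9≥4).
#9: not dominated.

#1, #2, #3, #5, #6, #7, #9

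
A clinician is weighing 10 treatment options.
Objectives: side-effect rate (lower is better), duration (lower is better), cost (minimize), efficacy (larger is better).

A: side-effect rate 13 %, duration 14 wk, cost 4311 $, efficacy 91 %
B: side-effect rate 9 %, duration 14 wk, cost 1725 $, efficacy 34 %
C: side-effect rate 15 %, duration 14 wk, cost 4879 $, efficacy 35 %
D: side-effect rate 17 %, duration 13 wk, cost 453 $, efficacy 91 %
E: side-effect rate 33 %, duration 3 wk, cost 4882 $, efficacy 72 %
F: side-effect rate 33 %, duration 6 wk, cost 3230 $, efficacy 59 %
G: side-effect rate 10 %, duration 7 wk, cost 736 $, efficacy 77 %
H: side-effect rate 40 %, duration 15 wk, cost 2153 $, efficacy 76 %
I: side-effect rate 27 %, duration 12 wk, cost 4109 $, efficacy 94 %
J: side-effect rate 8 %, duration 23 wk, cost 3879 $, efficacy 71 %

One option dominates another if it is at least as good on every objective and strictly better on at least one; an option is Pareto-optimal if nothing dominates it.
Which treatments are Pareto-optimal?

A: not dominated.
B: not dominated.
C: dominated by A (side-effect rate 13≤15, duration 14≤14, cost 4311≤4879, efficacy 91≥35).
D: not dominated (best cost).
E: not dominated (best duration).
F: not dominated.
G: not dominated.
H: dominated by D (side-effect rate 17≤40, duration 13≤15, cost 453≤2153, efficacy 91≥76).
I: not dominated (best efficacy).
J: not dominated (best side-effect rate).

A, B, D, E, F, G, I, J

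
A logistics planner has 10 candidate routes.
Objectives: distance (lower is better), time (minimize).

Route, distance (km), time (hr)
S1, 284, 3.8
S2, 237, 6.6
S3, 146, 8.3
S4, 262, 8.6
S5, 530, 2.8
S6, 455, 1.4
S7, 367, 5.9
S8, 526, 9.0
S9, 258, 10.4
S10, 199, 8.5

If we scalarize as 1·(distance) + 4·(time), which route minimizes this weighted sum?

S3

S1: 1·284 + 4·3.8 = 299.2
S2: 1·237 + 4·6.6 = 263.4
S3: 1·146 + 4·8.3 = 179.2
S4: 1·262 + 4·8.6 = 296.4
S5: 1·530 + 4·2.8 = 541.2
S6: 1·455 + 4·1.4 = 460.6
S7: 1·367 + 4·5.9 = 390.6
S8: 1·526 + 4·9.0 = 562.0
S9: 1·258 + 4·10.4 = 299.6
S10: 1·199 + 4·8.5 = 233.0
Lowest: S3 at 179.2.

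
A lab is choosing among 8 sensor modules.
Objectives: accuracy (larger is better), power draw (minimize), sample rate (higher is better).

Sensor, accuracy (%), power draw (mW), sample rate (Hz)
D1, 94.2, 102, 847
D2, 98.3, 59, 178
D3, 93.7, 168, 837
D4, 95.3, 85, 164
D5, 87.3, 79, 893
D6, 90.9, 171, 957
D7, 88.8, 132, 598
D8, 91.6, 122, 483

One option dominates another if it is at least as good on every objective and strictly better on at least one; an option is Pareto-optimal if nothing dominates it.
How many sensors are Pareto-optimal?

D1: not dominated.
D2: not dominated (best accuracy).
D3: dominated by D1 (accuracy 94.2≥93.7, power draw 102≤168, sample rate 847≥837).
D4: dominated by D2 (accuracy 98.3≥95.3, power draw 59≤85, sample rate 178≥164).
D5: not dominated.
D6: not dominated (best sample rate).
D7: dominated by D1 (accuracy 94.2≥88.8, power draw 102≤132, sample rate 847≥598).
D8: dominated by D1 (accuracy 94.2≥91.6, power draw 102≤122, sample rate 847≥483).
Pareto-optimal: D1, D2, D5, D6 → 4.

4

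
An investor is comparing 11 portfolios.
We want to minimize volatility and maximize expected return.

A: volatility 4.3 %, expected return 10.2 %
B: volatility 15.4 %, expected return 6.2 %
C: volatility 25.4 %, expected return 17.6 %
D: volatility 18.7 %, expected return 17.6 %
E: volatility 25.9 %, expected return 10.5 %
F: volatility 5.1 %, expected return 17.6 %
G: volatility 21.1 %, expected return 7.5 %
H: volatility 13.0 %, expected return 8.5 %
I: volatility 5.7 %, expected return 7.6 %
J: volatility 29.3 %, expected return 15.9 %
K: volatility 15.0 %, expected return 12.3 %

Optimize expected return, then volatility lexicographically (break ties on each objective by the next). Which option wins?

F

First maximize expected return: best is 17.6, kept {C, D, F}.
Then minimize volatility: best is 5.1, kept {F}.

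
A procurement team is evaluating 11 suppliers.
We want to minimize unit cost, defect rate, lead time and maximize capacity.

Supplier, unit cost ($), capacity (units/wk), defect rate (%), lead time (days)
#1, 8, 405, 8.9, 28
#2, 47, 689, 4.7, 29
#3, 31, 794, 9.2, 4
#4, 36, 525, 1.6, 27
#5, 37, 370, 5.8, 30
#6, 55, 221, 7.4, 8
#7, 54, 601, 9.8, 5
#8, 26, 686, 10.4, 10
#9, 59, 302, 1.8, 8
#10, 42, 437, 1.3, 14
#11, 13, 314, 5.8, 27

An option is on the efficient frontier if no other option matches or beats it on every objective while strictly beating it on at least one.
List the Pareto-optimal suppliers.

#1: not dominated (best unit cost).
#2: not dominated.
#3: not dominated (best capacity).
#4: not dominated.
#5: dominated by #4 (unit cost 36≤37, capacity 525≥370, defect rate 1.6≤5.8, lead time 27≤30).
#6: not dominated.
#7: dominated by #3 (unit cost 31≤54, capacity 794≥601, defect rate 9.2≤9.8, lead time 4≤5).
#8: not dominated.
#9: not dominated.
#10: not dominated (best defect rate).
#11: not dominated.

#1, #2, #3, #4, #6, #8, #9, #10, #11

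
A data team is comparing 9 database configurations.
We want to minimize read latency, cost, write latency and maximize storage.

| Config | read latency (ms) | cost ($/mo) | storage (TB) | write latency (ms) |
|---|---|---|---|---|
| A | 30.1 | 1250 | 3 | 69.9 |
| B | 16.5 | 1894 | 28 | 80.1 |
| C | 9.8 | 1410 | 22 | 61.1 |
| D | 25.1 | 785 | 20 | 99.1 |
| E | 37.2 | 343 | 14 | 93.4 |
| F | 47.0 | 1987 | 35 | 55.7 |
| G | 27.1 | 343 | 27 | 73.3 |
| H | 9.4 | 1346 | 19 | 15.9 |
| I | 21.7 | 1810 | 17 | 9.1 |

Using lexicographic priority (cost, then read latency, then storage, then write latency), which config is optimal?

First minimize cost: best is 343, kept {E, G}.
Then minimize read latency: best is 27.1, kept {G}.

G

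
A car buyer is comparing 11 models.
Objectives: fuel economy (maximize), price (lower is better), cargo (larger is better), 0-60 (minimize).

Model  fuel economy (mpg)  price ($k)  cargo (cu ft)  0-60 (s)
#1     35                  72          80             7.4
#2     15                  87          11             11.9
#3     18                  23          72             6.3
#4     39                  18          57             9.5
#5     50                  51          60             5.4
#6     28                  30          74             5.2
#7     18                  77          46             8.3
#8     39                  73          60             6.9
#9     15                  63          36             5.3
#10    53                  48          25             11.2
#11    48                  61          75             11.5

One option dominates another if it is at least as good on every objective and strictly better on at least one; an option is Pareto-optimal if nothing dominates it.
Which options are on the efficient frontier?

#1, #3, #4, #5, #6, #10, #11

#1: not dominated (best cargo).
#2: dominated by #1 (fuel economy 35≥15, price 72≤87, cargo 80≥11, 0-60 7.4≤11.9).
#3: not dominated.
#4: not dominated (best price).
#5: not dominated.
#6: not dominated (best 0-60).
#7: dominated by #1 (fuel economy 35≥18, price 72≤77, cargo 80≥46, 0-60 7.4≤8.3).
#8: dominated by #5 (fuel economy 50≥39, price 51≤73, cargo 60≥60, 0-60 5.4≤6.9).
#9: dominated by #6 (fuel economy 28≥15, price 30≤63, cargo 74≥36, 0-60 5.2≤5.3).
#10: not dominated (best fuel economy).
#11: not dominated.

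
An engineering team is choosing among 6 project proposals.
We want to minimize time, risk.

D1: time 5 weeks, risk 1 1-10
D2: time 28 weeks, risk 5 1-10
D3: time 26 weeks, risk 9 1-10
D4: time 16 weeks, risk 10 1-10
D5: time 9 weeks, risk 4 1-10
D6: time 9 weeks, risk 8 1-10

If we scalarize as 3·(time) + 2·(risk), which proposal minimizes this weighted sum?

D1

D1: 3·5 + 2·1 = 17
D2: 3·28 + 2·5 = 94
D3: 3·26 + 2·9 = 96
D4: 3·16 + 2·10 = 68
D5: 3·9 + 2·4 = 35
D6: 3·9 + 2·8 = 43
Lowest: D1 at 17.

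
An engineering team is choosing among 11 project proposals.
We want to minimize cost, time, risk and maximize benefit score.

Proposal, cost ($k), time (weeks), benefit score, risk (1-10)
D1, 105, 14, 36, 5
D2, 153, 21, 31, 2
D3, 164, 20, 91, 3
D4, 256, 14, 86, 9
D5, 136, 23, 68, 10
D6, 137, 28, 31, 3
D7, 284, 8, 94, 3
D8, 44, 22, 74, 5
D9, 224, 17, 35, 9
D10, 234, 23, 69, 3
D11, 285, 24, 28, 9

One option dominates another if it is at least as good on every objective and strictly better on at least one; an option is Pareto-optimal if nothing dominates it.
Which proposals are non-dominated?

D1, D2, D3, D4, D6, D7, D8

D1: not dominated.
D2: not dominated (best risk).
D3: not dominated.
D4: not dominated.
D5: dominated by D8 (cost 44≤136, time 22≤23, benefit score 74≥68, risk 5≤10).
D6: not dominated.
D7: not dominated (best time).
D8: not dominated (best cost).
D9: dominated by D1 (cost 105≤224, time 14≤17, benefit score 36≥35, risk 5≤9).
D10: dominated by D3 (cost 164≤234, time 20≤23, benefit score 91≥69, risk 3≤3).
D11: dominated by D1 (cost 105≤285, time 14≤24, benefit score 36≥28, risk 5≤9).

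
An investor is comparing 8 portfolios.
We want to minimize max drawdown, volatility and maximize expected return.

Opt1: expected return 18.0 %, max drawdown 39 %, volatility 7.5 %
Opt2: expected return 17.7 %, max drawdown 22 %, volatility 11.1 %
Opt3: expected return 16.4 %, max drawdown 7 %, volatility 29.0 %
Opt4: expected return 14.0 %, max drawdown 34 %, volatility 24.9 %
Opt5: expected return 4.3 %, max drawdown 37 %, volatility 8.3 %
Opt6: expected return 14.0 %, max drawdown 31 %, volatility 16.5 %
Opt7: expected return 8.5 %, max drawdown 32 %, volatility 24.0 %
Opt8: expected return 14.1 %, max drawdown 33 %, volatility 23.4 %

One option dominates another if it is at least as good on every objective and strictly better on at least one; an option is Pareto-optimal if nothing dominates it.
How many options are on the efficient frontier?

4

Opt1: not dominated (best expected return).
Opt2: not dominated.
Opt3: not dominated (best max drawdown).
Opt4: dominated by Opt2 (expected return 17.7≥14.0, max drawdown 22≤34, volatility 11.1≤24.9).
Opt5: not dominated.
Opt6: dominated by Opt2 (expected return 17.7≥14.0, max drawdown 22≤31, volatility 11.1≤16.5).
Opt7: dominated by Opt2 (expected return 17.7≥8.5, max drawdown 22≤32, volatility 11.1≤24.0).
Opt8: dominated by Opt2 (expected return 17.7≥14.1, max drawdown 22≤33, volatility 11.1≤23.4).
Pareto-optimal: Opt1, Opt2, Opt3, Opt5 → 4.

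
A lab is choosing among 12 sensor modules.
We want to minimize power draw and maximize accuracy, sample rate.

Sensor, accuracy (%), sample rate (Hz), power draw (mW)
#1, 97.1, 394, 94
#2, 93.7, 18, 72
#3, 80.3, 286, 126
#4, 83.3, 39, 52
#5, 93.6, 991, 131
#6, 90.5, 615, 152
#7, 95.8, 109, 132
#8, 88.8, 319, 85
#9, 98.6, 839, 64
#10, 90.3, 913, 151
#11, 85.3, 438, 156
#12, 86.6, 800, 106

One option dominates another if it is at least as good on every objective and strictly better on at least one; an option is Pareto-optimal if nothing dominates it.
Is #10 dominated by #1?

No

#1 vs #10: #1 is worse on sample rate (394 vs 913), so it does not dominate #10.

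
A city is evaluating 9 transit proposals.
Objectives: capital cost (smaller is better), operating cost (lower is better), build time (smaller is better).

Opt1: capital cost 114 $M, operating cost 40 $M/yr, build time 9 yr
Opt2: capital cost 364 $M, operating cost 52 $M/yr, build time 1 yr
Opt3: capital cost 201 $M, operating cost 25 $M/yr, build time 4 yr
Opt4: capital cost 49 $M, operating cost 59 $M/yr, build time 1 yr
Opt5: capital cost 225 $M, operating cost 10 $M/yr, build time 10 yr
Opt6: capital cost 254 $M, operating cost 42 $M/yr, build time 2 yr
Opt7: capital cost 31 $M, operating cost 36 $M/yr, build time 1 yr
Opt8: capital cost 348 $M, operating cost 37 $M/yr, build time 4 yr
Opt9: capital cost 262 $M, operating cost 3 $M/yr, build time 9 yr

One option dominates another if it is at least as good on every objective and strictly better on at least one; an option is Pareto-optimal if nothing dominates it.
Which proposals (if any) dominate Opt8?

Opt3, Opt7

Opt3: capital cost 201≤348, operating cost 25≤37, build time 4≤4 — dominates Opt8.
Opt7: capital cost 31≤348, operating cost 36≤37, build time 1≤4 — dominates Opt8.
Others (Opt1, Opt2, Opt4, Opt5, Opt6, Opt9) are each worse than Opt8 on at least one objective.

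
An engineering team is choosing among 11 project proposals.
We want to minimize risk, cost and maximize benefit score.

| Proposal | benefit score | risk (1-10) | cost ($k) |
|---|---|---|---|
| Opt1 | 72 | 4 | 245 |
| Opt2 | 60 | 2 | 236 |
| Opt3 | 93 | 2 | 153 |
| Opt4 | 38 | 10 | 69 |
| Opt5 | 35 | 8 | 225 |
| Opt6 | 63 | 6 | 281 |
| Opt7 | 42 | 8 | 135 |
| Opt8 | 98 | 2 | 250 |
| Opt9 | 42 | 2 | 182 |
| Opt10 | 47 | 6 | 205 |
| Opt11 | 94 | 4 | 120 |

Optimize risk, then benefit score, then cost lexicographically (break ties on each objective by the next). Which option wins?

Opt8

First minimize risk: best is 2, kept {Opt2, Opt3, Opt8, Opt9}.
Then maximize benefit score: best is 98, kept {Opt8}.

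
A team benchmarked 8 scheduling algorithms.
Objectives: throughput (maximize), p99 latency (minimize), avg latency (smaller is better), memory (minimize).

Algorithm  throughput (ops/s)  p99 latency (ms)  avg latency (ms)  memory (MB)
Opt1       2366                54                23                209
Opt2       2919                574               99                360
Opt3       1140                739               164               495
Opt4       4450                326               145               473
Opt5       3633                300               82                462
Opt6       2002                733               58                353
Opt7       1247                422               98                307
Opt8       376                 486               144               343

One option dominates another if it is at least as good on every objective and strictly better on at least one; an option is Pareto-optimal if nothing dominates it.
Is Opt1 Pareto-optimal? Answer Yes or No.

Opt2: worse on p99 latency (574 vs 54).
Opt3: worse on throughput (1140 vs 2366).
Opt4: worse on p99 latency (326 vs 54).
Opt5: worse on p99 latency (300 vs 54).
Opt6: worse on throughput (2002 vs 2366).
Opt7: worse on throughput (1247 vs 2366).
Opt8: worse on throughput (376 vs 2366).
No option is at least as good as Opt1 on every objective and strictly better on one.

Yes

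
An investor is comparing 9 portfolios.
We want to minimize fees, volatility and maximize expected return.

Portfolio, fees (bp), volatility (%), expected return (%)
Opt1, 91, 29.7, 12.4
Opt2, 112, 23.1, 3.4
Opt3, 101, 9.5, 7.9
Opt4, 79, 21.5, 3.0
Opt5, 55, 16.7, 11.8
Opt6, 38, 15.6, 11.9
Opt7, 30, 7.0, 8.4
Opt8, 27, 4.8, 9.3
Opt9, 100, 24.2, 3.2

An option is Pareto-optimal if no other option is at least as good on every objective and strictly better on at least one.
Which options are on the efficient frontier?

Opt1, Opt6, Opt8

Opt1: not dominated (best expected return).
Opt2: dominated by Opt3 (fees 101≤112, volatility 9.5≤23.1, expected return 7.9≥3.4).
Opt3: dominated by Opt7 (fees 30≤101, volatility 7.0≤9.5, expected return 8.4≥7.9).
Opt4: dominated by Opt5 (fees 55≤79, volatility 16.7≤21.5, expected return 11.8≥3.0).
Opt5: dominated by Opt6 (fees 38≤55, volatility 15.6≤16.7, expected return 11.9≥11.8).
Opt6: not dominated.
Opt7: dominated by Opt8 (fees 27≤30, volatility 4.8≤7.0, expected return 9.3≥8.4).
Opt8: not dominated (best fees).
Opt9: dominated by Opt5 (fees 55≤100, volatility 16.7≤24.2, expected return 11.8≥3.2).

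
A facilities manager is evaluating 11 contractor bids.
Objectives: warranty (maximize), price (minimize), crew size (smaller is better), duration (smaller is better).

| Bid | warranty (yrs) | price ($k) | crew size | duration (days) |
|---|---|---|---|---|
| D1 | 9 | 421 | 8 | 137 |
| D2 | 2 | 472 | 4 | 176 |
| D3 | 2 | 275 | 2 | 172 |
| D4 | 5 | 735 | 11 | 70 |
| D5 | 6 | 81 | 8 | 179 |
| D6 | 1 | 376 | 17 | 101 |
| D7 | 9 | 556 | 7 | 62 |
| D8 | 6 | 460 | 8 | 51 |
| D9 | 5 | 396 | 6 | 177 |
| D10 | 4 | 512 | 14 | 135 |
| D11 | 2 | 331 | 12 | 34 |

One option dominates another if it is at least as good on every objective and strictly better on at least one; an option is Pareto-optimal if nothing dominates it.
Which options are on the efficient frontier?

D1: not dominated.
D2: dominated by D3 (warranty 2≥2, price 275≤472, crew size 2≤4, duration 172≤176).
D3: not dominated (best crew size).
D4: dominated by D7 (warranty 9≥5, price 556≤735, crew size 7≤11, duration 62≤70).
D5: not dominated (best price).
D6: dominated by D11 (warranty 2≥1, price 331≤376, crew size 12≤17, duration 34≤101).
D7: not dominated.
D8: not dominated.
D9: not dominated.
D10: dominated by D8 (warranty 6≥4, price 460≤512, crew size 8≤14, duration 51≤135).
D11: not dominated (best duration).

D1, D3, D5, D7, D8, D9, D11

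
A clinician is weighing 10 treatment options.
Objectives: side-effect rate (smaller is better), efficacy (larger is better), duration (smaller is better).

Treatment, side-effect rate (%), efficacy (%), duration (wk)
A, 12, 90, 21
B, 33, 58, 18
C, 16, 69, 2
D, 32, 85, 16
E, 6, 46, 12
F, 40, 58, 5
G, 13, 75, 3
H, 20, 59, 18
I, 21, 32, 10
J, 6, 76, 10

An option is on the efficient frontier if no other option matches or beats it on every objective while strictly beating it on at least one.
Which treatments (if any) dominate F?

C: side-effect rate 16≤40, efficacy 69≥58, duration 2≤5 — dominates F.
G: side-effect rate 13≤40, efficacy 75≥58, duration 3≤5 — dominates F.
Others (A, B, D, E, H, I, J) are each worse than F on at least one objective.

C, G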